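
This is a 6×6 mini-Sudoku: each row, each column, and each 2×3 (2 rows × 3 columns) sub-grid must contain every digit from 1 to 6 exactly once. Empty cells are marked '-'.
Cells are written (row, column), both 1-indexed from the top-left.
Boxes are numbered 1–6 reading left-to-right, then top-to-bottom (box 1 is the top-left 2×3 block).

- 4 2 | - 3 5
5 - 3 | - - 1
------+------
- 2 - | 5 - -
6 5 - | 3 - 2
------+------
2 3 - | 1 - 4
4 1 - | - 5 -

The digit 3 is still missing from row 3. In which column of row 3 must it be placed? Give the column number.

1

Consider where 3 can go in row 3.
(3,3) is out (column 3 already has a 3).
(3,5) is out (column 5 already has a 3).
(3,6) is out (box 4 already has a 3).
So the only cell in row 3 that can hold 3 is (3,1).
That is column 1.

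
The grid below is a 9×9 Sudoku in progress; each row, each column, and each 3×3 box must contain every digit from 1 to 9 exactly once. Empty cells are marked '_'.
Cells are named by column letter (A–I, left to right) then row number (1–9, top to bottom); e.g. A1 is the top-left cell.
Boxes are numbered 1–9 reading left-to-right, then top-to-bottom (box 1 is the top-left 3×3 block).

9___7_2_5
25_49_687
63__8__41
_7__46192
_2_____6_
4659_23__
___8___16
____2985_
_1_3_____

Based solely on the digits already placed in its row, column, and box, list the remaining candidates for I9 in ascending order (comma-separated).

4,9

Row 9 already contains {1, 3}.
Column I already contains {1, 2, 5, 6, 7}.
Its 3×3 block (box 9) already contains {1, 5, 6, 8}.
Removing those from 1–9 leaves {4, 9} as the candidates for I9.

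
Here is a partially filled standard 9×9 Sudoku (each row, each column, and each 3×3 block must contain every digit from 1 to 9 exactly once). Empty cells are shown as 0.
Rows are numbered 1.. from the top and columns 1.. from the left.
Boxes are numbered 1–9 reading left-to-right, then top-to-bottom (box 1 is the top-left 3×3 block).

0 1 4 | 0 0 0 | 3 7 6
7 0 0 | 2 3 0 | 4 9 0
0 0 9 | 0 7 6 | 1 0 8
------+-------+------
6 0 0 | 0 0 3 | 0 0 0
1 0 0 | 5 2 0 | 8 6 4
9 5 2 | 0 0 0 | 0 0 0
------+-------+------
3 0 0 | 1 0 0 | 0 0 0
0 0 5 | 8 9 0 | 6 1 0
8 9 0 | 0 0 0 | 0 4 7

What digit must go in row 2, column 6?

1

Cell row 2, column 6 itself could take any of {1, 5, 8} by direct elimination.
Consider where 1 can go in box 2.
row 1, column 4 is out (row 1 already has a 1).
row 1, column 5 is out (row 1 already has a 1).
row 1, column 6 is out (row 1 already has a 1).
row 3, column 4 is out (row 3 already has a 1).
So the only cell in box 2 that can hold 1 is row 2, column 6.
Therefore row 2, column 6 = 1.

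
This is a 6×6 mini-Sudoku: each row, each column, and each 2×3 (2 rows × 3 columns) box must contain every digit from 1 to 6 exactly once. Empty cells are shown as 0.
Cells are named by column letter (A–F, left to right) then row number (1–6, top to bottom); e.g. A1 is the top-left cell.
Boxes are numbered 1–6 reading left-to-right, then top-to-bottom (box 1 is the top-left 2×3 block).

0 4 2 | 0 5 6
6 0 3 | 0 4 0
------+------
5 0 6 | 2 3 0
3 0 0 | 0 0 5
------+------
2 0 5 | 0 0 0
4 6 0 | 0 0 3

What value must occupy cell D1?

3

Cell D1 itself could take any of {1, 3} by direct elimination.
Consider where 3 can go in box 2.
D2 is out (row 2 already has a 3).
F2 is out (row 2 already has a 3).
So the only cell in box 2 that can hold 3 is D1.
Therefore D1 = 3.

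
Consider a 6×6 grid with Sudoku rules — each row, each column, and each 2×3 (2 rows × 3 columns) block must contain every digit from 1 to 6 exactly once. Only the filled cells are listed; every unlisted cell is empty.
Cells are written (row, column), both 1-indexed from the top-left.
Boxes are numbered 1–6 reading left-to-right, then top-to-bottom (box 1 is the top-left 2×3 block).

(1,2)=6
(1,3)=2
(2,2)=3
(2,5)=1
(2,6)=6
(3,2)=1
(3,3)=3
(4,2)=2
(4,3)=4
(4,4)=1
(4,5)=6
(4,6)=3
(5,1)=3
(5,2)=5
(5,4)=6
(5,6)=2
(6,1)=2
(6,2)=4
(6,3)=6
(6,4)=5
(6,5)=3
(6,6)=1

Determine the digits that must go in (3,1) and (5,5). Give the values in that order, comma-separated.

6,4

For (3,1):
  Consider where 6 can go in row 3.
  (3,4) is out (column 4 already has a 6).
  (3,5) is out (column 5 already has a 6).
  (3,6) is out (column 6 already has a 6).
  So the only cell in row 3 that can hold 6 is (3,1).
  So (3,1) = 6.
For (5,5):
  Row 5 already contains {2, 3, 5, 6}.
  Column 5 already contains {1, 3, 6}.
  Its 2×3 block (box 6) already contains {1, 2, 3, 5, 6}.
  The only value from 1–6 not eliminated is 4, so (5,5) = 4.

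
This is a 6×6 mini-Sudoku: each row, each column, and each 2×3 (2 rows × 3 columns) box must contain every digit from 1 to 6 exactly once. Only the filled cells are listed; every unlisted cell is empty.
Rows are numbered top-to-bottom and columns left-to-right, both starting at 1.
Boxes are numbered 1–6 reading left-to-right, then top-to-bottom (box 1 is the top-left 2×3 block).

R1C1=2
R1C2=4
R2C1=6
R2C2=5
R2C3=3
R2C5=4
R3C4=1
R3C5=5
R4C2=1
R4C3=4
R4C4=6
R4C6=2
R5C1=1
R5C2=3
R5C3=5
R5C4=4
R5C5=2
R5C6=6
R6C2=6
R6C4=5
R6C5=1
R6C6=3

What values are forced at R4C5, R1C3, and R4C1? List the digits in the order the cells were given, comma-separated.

For R4C5:
  Row 4 already contains {1, 2, 4, 6}.
  Column 5 already contains {1, 2, 4, 5}.
  Its 2×3 block (box 4) already contains {1, 2, 5, 6}.
  The only value from 1–6 not eliminated is 3, so R4C5 = 3.
For R1C3:
  Row 1 already contains {2, 4}.
  Column 3 already contains {3, 4, 5}.
  Its 2×3 block (box 1) already contains {2, 3, 4, 5, 6}.
  The only value from 1–6 not eliminated is 1, so R1C3 = 1.
For R4C1:
  Consider where 5 can go in box 3.
  R3C1 is out (row 3 already has a 5).
  R3C2 is out (row 3 already has a 5).
  R3C3 is out (row 3 already has a 5).
  So the only cell in box 3 that can hold 5 is R4C1.
  So R4C1 = 5.

3,1,5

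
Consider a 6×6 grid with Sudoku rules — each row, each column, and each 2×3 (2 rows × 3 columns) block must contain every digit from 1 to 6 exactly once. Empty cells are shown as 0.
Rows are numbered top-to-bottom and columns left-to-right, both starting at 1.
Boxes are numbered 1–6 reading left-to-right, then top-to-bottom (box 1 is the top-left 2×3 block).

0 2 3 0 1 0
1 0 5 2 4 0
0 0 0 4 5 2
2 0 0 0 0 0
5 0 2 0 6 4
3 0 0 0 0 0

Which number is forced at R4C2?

Cell R4C2 itself could take any of {1, 3, 4, 5, 6} by direct elimination.
Consider where 5 can go in column 2.
R2C2 is out (row 2 already has a 5).
R3C2 is out (row 3 already has a 5).
R5C2 is out (row 5 already has a 5).
R6C2 is out (box 5 already has a 5).
So the only cell in column 2 that can hold 5 is R4C2.
Therefore R4C2 = 5.

5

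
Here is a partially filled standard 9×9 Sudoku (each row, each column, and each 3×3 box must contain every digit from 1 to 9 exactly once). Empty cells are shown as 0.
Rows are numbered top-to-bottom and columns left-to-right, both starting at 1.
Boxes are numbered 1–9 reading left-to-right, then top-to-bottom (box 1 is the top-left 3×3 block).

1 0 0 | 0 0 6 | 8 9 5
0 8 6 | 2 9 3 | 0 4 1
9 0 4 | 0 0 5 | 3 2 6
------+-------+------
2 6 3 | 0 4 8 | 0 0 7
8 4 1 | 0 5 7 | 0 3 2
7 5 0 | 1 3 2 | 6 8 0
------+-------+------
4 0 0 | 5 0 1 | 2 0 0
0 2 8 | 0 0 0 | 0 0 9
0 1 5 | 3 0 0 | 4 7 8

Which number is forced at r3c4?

8

Cell r3c4 itself could take any of {7, 8} by direct elimination.
Consider where 8 can go in column 4.
r1c4 is out (row 1 already has a 8).
r4c4 is out (row 4 already has a 8).
r5c4 is out (row 5 already has a 8).
r8c4 is out (row 8 already has a 8).
So the only cell in column 4 that can hold 8 is r3c4.
Therefore r3c4 = 8.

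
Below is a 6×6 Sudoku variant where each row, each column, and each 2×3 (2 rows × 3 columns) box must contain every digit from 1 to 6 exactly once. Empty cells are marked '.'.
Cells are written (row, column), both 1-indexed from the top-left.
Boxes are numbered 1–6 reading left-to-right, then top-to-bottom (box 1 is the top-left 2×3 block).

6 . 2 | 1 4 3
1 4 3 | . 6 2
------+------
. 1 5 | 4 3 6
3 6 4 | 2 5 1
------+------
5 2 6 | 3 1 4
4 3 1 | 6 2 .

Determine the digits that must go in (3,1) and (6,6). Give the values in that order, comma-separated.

For (3,1):
  Row 3 already contains {1, 3, 4, 5, 6}.
  Column 1 already contains {1, 3, 4, 5, 6}.
  Its 2×3 block (box 3) already contains {1, 3, 4, 5, 6}.
  The only value from 1–6 not eliminated is 2, so (3,1) = 2.
For (6,6):
  Row 6 already contains {1, 2, 3, 4, 6}.
  Column 6 already contains {1, 2, 3, 4, 6}.
  Its 2×3 block (box 6) already contains {1, 2, 3, 4, 6}.
  The only value from 1–6 not eliminated is 5, so (6,6) = 5.

2,5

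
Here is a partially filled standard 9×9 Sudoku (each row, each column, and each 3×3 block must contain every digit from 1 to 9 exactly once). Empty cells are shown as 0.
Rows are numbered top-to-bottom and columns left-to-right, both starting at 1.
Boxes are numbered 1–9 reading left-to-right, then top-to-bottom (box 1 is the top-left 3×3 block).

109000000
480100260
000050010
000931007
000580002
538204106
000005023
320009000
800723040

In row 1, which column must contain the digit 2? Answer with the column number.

Consider where 2 can go in row 1.
R1C2 is out (column 2 already has a 2). R1C4 is out (column 4 already has a 2). R1C5 is out (column 5 already has a 2). R1C7 is out (column 7 already has a 2). The remaining empty cells in row 1 are similarly blocked.
So the only cell in row 1 that can hold 2 is R1C6.
That is column 6.

6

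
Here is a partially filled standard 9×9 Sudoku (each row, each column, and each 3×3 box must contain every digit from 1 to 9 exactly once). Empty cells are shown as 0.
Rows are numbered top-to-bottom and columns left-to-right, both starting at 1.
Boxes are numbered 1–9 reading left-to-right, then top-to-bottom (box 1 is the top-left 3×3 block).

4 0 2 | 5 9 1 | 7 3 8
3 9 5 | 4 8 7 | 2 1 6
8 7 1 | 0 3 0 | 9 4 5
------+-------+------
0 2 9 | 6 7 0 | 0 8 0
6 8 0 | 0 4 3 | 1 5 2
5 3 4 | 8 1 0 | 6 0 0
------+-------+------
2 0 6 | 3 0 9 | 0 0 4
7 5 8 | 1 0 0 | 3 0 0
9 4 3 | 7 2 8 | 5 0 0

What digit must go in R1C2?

Row 1 already contains {1, 2, 3, 4, 5, 7, 8, 9}.
Column 2 already contains {2, 3, 4, 5, 7, 8, 9}.
Its 3×3 block (box 1) already contains {1, 2, 3, 4, 5, 7, 8, 9}.
The only value from 1–9 not eliminated is 6, so R1C2 = 6.

6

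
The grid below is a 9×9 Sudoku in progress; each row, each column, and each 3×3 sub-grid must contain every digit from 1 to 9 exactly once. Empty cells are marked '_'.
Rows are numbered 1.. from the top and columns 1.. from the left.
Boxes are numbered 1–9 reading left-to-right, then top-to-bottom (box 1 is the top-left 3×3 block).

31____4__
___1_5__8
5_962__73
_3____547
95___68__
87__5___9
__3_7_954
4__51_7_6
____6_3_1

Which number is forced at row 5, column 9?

Row 5 already contains {5, 6, 8, 9}.
Column 9 already contains {1, 3, 4, 6, 7, 8, 9}.
Its 3×3 block (box 6) already contains {4, 5, 7, 8, 9}.
The only value from 1–9 not eliminated is 2, so row 5, column 9 = 2.

2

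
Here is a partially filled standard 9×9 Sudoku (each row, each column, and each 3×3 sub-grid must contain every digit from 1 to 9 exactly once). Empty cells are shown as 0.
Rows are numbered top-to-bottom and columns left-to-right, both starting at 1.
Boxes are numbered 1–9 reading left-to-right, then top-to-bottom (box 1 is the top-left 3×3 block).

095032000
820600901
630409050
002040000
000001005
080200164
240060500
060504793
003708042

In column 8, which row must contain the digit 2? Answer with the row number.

Consider where 2 can go in column 8.
r1c8 is out (row 1 already has a 2).
r2c8 is out (row 2 already has a 2).
r4c8 is out (row 4 already has a 2).
r7c8 is out (row 7 already has a 2).
So the only cell in column 8 that can hold 2 is r5c8.
That is row 5.

5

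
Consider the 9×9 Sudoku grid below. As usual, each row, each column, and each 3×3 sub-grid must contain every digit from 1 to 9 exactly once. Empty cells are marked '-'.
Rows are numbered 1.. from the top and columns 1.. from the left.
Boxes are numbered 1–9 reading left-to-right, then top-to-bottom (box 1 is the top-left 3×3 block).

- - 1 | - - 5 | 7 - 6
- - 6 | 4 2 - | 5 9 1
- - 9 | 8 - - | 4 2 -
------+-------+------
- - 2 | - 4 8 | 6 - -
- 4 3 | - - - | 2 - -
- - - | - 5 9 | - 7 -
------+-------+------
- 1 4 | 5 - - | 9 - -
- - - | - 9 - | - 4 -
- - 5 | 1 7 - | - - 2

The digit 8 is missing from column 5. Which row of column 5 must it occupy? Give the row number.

Consider where 8 can go in column 5.
row 1, column 5 is out (box 2 already has a 8).
row 3, column 5 is out (row 3 already has a 8).
row 5, column 5 is out (box 5 already has a 8).
So the only cell in column 5 that can hold 8 is row 7, column 5.
That is row 7.

7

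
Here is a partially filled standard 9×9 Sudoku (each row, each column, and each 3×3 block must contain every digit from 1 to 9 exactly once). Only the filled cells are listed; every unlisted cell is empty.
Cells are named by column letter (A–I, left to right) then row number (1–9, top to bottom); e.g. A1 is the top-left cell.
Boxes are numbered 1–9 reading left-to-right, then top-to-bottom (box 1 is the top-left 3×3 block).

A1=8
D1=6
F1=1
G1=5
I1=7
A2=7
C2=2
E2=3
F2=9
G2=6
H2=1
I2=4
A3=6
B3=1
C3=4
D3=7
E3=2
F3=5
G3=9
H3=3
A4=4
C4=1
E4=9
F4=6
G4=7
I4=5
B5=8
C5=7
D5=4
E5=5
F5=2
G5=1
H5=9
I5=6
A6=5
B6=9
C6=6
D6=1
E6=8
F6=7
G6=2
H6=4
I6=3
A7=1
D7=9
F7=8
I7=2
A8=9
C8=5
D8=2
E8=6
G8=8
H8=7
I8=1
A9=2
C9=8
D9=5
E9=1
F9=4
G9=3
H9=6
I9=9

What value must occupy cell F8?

Row 8 already contains {1, 2, 5, 6, 7, 8, 9}.
Column F already contains {1, 2, 4, 5, 6, 7, 8, 9}.
Its 3×3 block (box 8) already contains {1, 2, 4, 5, 6, 8, 9}.
The only value from 1–9 not eliminated is 3, so F8 = 3.

3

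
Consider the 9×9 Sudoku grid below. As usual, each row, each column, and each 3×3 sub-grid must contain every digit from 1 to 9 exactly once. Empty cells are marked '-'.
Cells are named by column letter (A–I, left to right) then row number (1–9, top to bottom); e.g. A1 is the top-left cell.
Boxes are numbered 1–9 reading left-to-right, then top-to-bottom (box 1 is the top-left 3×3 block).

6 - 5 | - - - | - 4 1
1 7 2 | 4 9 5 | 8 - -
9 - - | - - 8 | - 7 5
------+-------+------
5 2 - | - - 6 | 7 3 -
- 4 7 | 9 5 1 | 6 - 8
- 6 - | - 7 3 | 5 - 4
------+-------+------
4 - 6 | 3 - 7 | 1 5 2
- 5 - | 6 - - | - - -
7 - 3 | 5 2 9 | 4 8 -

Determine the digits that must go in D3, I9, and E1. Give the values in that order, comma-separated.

For D3:
  Consider where 1 can go in column D.
  D1 is out (row 1 already has a 1).
  D4 is out (box 5 already has a 1).
  D6 is out (box 5 already has a 1).
  So the only cell in column D that can hold 1 is D3.
  So D3 = 1.
For I9:
  Row 9 already contains {2, 3, 4, 5, 7, 8, 9}.
  Column I already contains {1, 2, 4, 5, 8}.
  Its 3×3 block (box 9) already contains {1, 2, 4, 5, 8}.
  The only value from 1–9 not eliminated is 6, so I9 = 6.
For E1:
  Row 1 already contains {1, 4, 5, 6}.
  Column E already contains {2, 5, 7, 9}.
  Its 3×3 block (box 2) already contains {4, 5, 8, 9}.
  The only value from 1–9 not eliminated is 3, so E1 = 3.

1,6,3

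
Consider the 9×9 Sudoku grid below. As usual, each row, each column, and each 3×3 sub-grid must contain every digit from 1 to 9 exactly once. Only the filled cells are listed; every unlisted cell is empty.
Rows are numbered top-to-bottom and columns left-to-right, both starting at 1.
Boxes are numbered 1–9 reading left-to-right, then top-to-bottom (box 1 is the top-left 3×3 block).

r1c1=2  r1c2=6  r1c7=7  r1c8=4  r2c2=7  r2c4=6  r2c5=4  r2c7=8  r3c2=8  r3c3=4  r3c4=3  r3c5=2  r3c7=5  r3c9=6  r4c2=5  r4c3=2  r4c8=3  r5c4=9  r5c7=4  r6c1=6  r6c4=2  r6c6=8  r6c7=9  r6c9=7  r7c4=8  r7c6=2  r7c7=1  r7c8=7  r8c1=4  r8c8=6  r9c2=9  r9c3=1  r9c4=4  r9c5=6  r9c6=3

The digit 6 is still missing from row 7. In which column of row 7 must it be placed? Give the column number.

3

Consider where 6 can go in row 7.
r7c1 is out (column 1 already has a 6).
r7c2 is out (column 2 already has a 6).
r7c5 is out (column 5 already has a 6).
r7c9 is out (column 9 already has a 6).
So the only cell in row 7 that can hold 6 is r7c3.
That is column 3.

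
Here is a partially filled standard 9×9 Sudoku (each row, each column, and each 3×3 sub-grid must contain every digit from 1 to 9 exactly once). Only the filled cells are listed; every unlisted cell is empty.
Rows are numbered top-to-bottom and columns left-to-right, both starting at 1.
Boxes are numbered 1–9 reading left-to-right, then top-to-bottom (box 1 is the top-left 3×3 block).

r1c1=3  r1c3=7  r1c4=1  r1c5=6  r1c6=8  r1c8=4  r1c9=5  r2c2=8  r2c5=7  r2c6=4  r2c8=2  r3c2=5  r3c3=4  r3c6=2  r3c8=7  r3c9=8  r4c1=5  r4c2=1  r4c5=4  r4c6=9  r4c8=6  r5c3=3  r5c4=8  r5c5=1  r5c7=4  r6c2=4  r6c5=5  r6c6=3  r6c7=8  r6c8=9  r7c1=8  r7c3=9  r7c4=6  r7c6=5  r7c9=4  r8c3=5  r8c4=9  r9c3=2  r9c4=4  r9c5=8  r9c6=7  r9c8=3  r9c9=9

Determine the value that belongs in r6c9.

1

Cell r6c9 itself could take any of {1, 2, 7} by direct elimination.
Consider where 1 can go in row 6.
r6c1 is out (box 4 already has a 1).
r6c3 is out (box 4 already has a 1).
r6c4 is out (column 4 already has a 1).
So the only cell in row 6 that can hold 1 is r6c9.
Therefore r6c9 = 1.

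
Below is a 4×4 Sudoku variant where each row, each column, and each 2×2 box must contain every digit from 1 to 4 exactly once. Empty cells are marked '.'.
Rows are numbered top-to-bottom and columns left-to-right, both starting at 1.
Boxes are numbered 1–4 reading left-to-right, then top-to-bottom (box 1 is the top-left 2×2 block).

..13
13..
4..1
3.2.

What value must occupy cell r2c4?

2

Cell r2c4 itself could take any of {2, 4} by direct elimination.
Consider where 2 can go in box 2.
r2c3 is out (column 3 already has a 2).
So the only cell in box 2 that can hold 2 is r2c4.
Therefore r2c4 = 2.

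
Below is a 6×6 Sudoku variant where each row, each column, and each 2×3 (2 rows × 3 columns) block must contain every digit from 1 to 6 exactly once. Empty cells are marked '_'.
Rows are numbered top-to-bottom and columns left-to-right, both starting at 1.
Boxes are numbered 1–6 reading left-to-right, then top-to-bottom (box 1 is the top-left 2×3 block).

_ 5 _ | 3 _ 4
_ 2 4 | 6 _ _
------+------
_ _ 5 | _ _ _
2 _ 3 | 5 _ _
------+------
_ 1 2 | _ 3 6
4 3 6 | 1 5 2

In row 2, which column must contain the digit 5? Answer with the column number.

Consider where 5 can go in row 2.
R2C1 is out (box 1 already has a 5).
R2C5 is out (column 5 already has a 5).
So the only cell in row 2 that can hold 5 is R2C6.
That is column 6.

6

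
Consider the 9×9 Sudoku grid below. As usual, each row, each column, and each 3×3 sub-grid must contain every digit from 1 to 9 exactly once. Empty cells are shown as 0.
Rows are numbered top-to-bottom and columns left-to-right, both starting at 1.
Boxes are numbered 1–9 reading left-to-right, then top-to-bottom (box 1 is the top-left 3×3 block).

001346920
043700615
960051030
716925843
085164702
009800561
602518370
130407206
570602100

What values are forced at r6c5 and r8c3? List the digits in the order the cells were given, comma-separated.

For r6c5:
  Consider where 7 can go in box 5.
  r6c6 is out (column 6 already has a 7).
  So the only cell in box 5 that can hold 7 is r6c5.
  So r6c5 = 7.
For r8c3:
  Row 8 already contains {1, 2, 3, 4, 6, 7}.
  Column 3 already contains {1, 2, 3, 5, 6, 9}.
  Its 3×3 block (box 7) already contains {1, 2, 3, 5, 6, 7}.
  The only value from 1–9 not eliminated is 8, so r8c3 = 8.

7,8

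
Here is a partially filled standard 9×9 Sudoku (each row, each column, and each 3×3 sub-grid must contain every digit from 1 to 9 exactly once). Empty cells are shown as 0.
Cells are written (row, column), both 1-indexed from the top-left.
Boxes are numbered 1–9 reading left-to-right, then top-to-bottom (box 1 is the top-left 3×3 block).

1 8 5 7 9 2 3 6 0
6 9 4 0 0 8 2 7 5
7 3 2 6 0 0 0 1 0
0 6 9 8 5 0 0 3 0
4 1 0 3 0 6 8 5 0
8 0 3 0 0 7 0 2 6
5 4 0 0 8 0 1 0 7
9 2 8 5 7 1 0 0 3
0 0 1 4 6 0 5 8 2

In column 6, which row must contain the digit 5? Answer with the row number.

Consider where 5 can go in column 6.
(4,6) is out (row 4 already has a 5).
(7,6) is out (row 7 already has a 5).
(9,6) is out (row 9 already has a 5).
So the only cell in column 6 that can hold 5 is (3,6).
That is row 3.

3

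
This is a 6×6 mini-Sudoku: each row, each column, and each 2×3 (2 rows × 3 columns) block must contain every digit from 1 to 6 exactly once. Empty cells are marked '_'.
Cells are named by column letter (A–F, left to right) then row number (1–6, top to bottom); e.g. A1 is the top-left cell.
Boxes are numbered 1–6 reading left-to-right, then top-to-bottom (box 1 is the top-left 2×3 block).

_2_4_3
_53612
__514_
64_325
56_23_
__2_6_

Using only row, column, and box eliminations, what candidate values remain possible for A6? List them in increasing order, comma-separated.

1,3,4

Row 6 already contains {2, 6}.
Column A already contains {5, 6}.
Its 2×3 block (box 5) already contains {2, 5, 6}.
Removing those from 1–6 leaves {1, 3, 4} as the candidates for A6.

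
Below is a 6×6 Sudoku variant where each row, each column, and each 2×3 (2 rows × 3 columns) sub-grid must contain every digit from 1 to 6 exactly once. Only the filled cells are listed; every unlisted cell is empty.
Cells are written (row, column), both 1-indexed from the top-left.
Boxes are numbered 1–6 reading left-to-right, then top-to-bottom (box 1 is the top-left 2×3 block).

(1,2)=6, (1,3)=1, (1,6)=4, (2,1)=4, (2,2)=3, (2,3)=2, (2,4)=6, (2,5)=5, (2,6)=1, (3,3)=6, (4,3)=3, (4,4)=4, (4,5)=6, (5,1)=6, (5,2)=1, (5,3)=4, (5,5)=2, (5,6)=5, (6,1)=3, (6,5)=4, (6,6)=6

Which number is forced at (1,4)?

2

Cell (1,4) itself could take any of {2, 3} by direct elimination.
Consider where 2 can go in row 1.
(1,1) is out (box 1 already has a 2).
(1,5) is out (column 5 already has a 2).
So the only cell in row 1 that can hold 2 is (1,4).
Therefore (1,4) = 2.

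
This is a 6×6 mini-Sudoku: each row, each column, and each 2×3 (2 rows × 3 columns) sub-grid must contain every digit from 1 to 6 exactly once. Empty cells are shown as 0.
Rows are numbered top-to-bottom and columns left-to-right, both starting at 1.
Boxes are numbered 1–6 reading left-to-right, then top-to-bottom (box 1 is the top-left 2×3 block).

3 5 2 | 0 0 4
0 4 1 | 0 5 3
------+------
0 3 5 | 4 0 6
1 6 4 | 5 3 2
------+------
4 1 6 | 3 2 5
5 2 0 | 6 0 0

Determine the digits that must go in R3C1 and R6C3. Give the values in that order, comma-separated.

For R3C1:
  Row 3 already contains {3, 4, 5, 6}.
  Column 1 already contains {1, 3, 4, 5}.
  Its 2×3 block (box 3) already contains {1, 3, 4, 5, 6}.
  The only value from 1–6 not eliminated is 2, so R3C1 = 2.
For R6C3:
  Row 6 already contains {2, 5, 6}.
  Column 3 already contains {1, 2, 4, 5, 6}.
  Its 2×3 block (box 5) already contains {1, 2, 4, 5, 6}.
  The only value from 1–6 not eliminated is 3, so R6C3 = 3.

2,3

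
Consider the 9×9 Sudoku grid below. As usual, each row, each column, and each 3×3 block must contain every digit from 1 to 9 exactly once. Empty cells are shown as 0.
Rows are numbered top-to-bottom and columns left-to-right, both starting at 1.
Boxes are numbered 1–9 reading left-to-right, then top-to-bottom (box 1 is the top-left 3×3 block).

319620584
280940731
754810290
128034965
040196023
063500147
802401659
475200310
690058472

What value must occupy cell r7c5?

7

Row 7 already contains {1, 2, 4, 5, 6, 8, 9}.
Column 5 already contains {1, 2, 3, 4, 5, 9}.
Its 3×3 block (box 8) already contains {1, 2, 4, 5, 8}.
The only value from 1–9 not eliminated is 7, so r7c5 = 7.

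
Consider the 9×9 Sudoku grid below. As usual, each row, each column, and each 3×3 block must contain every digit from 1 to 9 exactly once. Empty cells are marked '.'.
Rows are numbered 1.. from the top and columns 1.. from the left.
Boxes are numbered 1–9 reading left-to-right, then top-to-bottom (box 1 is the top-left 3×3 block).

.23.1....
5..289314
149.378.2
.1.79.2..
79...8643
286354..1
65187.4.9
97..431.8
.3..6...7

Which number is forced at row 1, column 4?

4

Cell row 1, column 4 itself could take any of {4, 5, 6} by direct elimination.
Consider where 4 can go in row 1.
row 1, column 1 is out (box 1 already has a 4).
row 1, column 6 is out (column 6 already has a 4).
row 1, column 7 is out (column 7 already has a 4).
row 1, column 8 is out (column 8 already has a 4).
row 1, column 9 is out (column 9 already has a 4).
So the only cell in row 1 that can hold 4 is row 1, column 4.
Therefore row 1, column 4 = 4.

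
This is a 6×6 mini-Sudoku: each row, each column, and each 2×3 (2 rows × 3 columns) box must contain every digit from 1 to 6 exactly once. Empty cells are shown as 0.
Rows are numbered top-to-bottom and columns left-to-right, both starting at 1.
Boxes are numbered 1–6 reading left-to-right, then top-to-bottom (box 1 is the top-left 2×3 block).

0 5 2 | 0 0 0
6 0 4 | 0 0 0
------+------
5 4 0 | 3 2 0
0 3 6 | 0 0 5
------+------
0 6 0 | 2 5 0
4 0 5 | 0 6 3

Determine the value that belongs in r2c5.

Cell r2c5 itself could take any of {1, 3} by direct elimination.
Consider where 3 can go in row 2.
r2c2 is out (column 2 already has a 3).
r2c4 is out (column 4 already has a 3).
r2c6 is out (column 6 already has a 3).
So the only cell in row 2 that can hold 3 is r2c5.
Therefore r2c5 = 3.

3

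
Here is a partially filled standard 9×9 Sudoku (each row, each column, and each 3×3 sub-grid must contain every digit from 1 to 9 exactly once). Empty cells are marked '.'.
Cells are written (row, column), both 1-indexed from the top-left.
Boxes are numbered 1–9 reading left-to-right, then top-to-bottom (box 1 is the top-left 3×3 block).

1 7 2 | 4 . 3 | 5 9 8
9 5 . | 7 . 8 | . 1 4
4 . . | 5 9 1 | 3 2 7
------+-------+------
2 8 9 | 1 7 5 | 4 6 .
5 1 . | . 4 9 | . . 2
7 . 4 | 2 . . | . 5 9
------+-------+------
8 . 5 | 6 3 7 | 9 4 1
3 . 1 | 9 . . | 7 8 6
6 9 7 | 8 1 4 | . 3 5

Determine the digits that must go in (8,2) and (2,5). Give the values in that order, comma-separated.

4,2

For (8,2):
  Consider where 4 can go in column 2.
  (3,2) is out (row 3 already has a 4).
  (6,2) is out (row 6 already has a 4).
  (7,2) is out (row 7 already has a 4).
  So the only cell in column 2 that can hold 4 is (8,2).
  So (8,2) = 4.
For (2,5):
  Consider where 2 can go in box 2.
  (1,5) is out (row 1 already has a 2).
  So the only cell in box 2 that can hold 2 is (2,5).
  So (2,5) = 2.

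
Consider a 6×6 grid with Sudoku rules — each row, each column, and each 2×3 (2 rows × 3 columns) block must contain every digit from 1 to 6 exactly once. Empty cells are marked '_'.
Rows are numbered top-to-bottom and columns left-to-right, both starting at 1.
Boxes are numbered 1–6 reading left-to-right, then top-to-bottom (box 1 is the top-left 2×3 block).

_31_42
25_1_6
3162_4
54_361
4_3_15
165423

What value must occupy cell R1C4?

Row 1 already contains {1, 2, 3, 4}.
Column 4 already contains {1, 2, 3, 4}.
Its 2×3 block (box 2) already contains {1, 2, 4, 6}.
The only value from 1–6 not eliminated is 5, so R1C4 = 5.

5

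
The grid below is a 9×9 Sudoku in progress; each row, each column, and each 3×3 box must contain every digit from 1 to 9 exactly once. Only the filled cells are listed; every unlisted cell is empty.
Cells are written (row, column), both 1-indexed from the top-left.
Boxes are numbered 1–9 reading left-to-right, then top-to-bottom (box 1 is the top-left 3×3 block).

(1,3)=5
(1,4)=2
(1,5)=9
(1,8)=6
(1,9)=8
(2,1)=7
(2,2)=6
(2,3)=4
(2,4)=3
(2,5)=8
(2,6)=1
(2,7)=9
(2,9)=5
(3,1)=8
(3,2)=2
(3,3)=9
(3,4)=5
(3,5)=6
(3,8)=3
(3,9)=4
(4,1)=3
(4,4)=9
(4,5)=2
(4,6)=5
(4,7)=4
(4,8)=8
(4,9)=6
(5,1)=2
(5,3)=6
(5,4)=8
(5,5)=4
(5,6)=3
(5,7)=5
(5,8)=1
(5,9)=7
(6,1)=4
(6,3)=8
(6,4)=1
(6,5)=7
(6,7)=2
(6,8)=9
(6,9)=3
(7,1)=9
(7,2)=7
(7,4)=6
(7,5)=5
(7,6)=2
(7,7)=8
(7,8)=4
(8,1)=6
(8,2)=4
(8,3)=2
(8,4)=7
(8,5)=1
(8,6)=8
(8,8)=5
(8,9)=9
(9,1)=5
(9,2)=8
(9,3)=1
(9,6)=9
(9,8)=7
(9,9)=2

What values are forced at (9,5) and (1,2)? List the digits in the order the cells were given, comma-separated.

For (9,5):
  Row 9 already contains {1, 2, 5, 7, 8, 9}.
  Column 5 already contains {1, 2, 4, 5, 6, 7, 8, 9}.
  Its 3×3 block (box 8) already contains {1, 2, 5, 6, 7, 8, 9}.
  The only value from 1–9 not eliminated is 3, so (9,5) = 3.
For (1,2):
  Consider where 3 can go in box 1.
  (1,1) is out (column 1 already has a 3).
  So the only cell in box 1 that can hold 3 is (1,2).
  So (1,2) = 3.

3,3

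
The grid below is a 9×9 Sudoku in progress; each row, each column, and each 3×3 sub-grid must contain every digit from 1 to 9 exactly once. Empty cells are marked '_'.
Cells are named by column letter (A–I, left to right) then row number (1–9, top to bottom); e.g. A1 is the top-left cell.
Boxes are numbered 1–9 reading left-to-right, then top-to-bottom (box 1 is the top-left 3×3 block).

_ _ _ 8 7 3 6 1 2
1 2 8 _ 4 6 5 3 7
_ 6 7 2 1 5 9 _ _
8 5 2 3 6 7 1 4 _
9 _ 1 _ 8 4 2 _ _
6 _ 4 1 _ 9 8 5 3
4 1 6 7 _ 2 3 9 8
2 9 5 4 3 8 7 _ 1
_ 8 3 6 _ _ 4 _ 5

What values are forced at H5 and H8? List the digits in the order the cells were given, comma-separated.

For H5:
  Consider where 7 can go in column H.
  H3 is out (row 3 already has a 7).
  H8 is out (row 8 already has a 7).
  H9 is out (box 9 already has a 7).
  So the only cell in column H that can hold 7 is H5.
  So H5 = 7.
For H8:
  Row 8 already contains {1, 2, 3, 4, 5, 7, 8, 9}.
  Column H already contains {1, 3, 4, 5, 9}.
  Its 3×3 block (box 9) already contains {1, 3, 4, 5, 7, 8, 9}.
  The only value from 1–9 not eliminated is 6, so H8 = 6.

7,6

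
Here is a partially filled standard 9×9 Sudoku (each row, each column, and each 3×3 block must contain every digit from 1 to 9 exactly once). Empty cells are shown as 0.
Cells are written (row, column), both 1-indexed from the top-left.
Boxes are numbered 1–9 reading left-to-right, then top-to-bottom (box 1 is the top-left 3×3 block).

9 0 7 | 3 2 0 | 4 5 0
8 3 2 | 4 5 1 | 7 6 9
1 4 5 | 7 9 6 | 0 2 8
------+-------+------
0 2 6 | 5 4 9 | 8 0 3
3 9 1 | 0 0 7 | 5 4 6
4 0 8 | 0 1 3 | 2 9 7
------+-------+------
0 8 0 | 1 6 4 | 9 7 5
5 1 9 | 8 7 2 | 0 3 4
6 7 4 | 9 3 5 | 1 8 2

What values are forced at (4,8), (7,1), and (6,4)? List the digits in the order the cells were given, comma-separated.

For (4,8):
  Row 4 already contains {2, 3, 4, 5, 6, 8, 9}.
  Column 8 already contains {2, 3, 4, 5, 6, 7, 8, 9}.
  Its 3×3 block (box 6) already contains {2, 3, 4, 5, 6, 7, 8, 9}.
  The only value from 1–9 not eliminated is 1, so (4,8) = 1.
For (7,1):
  Row 7 already contains {1, 4, 5, 6, 7, 8, 9}.
  Column 1 already contains {1, 3, 4, 5, 6, 8, 9}.
  Its 3×3 block (box 7) already contains {1, 4, 5, 6, 7, 8, 9}.
  The only value from 1–9 not eliminated is 2, so (7,1) = 2.
For (6,4):
  Row 6 already contains {1, 2, 3, 4, 7, 8, 9}.
  Column 4 already contains {1, 3, 4, 5, 7, 8, 9}.
  Its 3×3 block (box 5) already contains {1, 3, 4, 5, 7, 9}.
  The only value from 1–9 not eliminated is 6, so (6,4) = 6.

1,2,6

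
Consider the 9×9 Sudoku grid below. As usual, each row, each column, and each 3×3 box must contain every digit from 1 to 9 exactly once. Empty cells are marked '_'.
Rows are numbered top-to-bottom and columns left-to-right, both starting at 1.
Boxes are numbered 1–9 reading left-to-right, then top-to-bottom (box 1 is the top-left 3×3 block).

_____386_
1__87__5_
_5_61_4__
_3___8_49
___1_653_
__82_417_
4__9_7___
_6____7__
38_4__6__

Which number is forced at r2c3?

6

Cell r2c3 itself could take any of {2, 3, 4, 6, 9} by direct elimination.
Consider where 6 can go in row 2.
r2c2 is out (column 2 already has a 6).
r2c6 is out (column 6 already has a 6).
r2c7 is out (column 7 already has a 6).
r2c9 is out (box 3 already has a 6).
So the only cell in row 2 that can hold 6 is r2c3.
Therefore r2c3 = 6.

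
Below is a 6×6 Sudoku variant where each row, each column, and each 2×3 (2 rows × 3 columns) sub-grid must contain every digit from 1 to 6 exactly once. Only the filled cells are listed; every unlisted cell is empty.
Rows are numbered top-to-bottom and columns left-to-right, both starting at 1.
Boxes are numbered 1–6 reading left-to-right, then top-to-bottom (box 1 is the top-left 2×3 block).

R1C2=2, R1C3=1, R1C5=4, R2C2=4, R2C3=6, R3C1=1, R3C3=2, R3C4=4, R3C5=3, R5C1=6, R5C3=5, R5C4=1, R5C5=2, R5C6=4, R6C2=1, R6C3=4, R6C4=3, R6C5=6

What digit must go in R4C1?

Cell R4C1 itself could take any of {3, 4, 5} by direct elimination.
Consider where 4 can go in box 3.
R3C2 is out (row 3 already has a 4).
R4C2 is out (column 2 already has a 4).
R4C3 is out (column 3 already has a 4).
So the only cell in box 3 that can hold 4 is R4C1.
Therefore R4C1 = 4.

4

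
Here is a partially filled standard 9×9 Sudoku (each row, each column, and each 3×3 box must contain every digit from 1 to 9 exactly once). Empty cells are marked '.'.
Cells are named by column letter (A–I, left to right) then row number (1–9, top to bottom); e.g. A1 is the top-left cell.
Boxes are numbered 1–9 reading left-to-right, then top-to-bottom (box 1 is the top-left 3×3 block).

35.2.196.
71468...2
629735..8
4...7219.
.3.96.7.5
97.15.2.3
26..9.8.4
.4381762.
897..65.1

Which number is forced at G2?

Row 2 already contains {1, 2, 4, 6, 7, 8}.
Column G already contains {1, 2, 5, 6, 7, 8, 9}.
Its 3×3 block (box 3) already contains {2, 6, 8, 9}.
The only value from 1–9 not eliminated is 3, so G2 = 3.

3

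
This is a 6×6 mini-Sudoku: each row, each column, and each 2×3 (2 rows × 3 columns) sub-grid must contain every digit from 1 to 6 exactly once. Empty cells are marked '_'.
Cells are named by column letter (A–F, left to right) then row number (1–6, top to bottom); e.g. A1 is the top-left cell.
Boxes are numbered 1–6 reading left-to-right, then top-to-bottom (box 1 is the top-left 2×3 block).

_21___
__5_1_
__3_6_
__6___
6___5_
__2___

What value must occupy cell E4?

Cell E4 itself could take any of {2, 3, 4} by direct elimination.
Consider where 2 can go in column E.
E1 is out (row 1 already has a 2).
E6 is out (row 6 already has a 2).
So the only cell in column E that can hold 2 is E4.
Therefore E4 = 2.

2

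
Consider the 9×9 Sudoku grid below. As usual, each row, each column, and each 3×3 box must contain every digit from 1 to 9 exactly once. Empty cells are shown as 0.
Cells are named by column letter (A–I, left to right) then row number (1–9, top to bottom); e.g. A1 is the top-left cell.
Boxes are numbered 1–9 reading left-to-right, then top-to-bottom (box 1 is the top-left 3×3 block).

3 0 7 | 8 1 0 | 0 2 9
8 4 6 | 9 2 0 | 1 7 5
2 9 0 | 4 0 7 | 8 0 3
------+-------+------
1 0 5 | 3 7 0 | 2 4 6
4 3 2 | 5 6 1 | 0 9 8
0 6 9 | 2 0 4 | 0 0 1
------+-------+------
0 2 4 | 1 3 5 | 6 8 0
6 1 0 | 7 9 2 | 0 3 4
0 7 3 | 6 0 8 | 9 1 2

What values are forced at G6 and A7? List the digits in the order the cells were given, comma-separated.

For G6:
  Consider where 3 can go in row 6.
  A6 is out (column A already has a 3).
  E6 is out (column E already has a 3).
  H6 is out (column H already has a 3).
  So the only cell in row 6 that can hold 3 is G6.
  So G6 = 3.
For A7:
  Row 7 already contains {1, 2, 3, 4, 5, 6, 8}.
  Column A already contains {1, 2, 3, 4, 6, 8}.
  Its 3×3 block (box 7) already contains {1, 2, 3, 4, 6, 7}.
  The only value from 1–9 not eliminated is 9, so A7 = 9.

3,9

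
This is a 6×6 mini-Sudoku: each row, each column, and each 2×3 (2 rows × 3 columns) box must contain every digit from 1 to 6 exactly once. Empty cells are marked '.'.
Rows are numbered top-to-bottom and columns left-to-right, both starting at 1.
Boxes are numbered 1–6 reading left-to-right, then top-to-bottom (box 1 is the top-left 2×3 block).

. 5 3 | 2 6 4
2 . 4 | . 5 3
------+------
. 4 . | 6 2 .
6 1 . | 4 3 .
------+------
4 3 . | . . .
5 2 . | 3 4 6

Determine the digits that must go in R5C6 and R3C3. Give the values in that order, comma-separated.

For R5C6:
  Consider where 2 can go in row 5.
  R5C3 is out (box 5 already has a 2).
  R5C4 is out (column 4 already has a 2).
  R5C5 is out (column 5 already has a 2).
  So the only cell in row 5 that can hold 2 is R5C6.
  So R5C6 = 2.
For R3C3:
  Row 3 already contains {2, 4, 6}.
  Column 3 already contains {3, 4}.
  Its 2×3 block (box 3) already contains {1, 4, 6}.
  The only value from 1–6 not eliminated is 5, so R3C3 = 5.

2,5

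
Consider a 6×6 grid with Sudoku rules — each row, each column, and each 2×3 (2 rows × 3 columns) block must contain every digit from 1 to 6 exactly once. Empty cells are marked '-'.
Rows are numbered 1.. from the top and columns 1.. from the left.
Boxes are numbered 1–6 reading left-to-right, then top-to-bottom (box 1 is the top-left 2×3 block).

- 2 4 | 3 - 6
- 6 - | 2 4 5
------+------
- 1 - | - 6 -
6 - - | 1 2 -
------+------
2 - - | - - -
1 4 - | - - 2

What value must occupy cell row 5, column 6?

Cell row 5, column 6 itself could take any of {1, 3, 4} by direct elimination.
Consider where 1 can go in column 6.
row 3, column 6 is out (row 3 already has a 1).
row 4, column 6 is out (row 4 already has a 1).
So the only cell in column 6 that can hold 1 is row 5, column 6.
Therefore row 5, column 6 = 1.

1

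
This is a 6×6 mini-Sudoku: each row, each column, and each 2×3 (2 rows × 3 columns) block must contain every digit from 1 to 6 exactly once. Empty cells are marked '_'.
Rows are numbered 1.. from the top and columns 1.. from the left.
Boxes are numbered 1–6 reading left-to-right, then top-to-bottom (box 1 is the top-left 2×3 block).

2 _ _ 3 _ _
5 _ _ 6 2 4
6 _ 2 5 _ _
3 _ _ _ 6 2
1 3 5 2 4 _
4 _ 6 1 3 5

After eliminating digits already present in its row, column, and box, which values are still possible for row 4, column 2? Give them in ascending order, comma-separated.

Row 4 already contains {2, 3, 6}.
Column 2 already contains {3}.
Its 2×3 block (box 3) already contains {2, 3, 6}.
Removing those from 1–6 leaves {1, 4, 5} as the candidates for row 4, column 2.

1,4,5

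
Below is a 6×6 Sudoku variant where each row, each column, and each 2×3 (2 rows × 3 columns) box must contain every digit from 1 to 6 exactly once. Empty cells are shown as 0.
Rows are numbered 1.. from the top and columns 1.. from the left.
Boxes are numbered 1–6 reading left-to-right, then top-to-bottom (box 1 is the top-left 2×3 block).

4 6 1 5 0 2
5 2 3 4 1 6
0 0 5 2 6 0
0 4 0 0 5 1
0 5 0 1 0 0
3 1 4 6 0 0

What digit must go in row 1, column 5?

Row 1 already contains {1, 2, 4, 5, 6}.
Column 5 already contains {1, 5, 6}.
Its 2×3 block (box 2) already contains {1, 2, 4, 5, 6}.
The only value from 1–6 not eliminated is 3, so row 1, column 5 = 3.

3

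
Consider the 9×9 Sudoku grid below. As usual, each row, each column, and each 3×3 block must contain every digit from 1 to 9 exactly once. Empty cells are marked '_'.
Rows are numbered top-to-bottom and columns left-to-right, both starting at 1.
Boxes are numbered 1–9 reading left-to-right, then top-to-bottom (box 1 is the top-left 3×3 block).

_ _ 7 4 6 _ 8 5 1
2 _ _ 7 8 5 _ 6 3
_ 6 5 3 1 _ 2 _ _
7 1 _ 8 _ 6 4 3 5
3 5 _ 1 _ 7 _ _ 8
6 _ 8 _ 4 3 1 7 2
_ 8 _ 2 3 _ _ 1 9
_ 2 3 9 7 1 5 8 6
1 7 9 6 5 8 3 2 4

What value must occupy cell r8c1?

4

Row 8 already contains {1, 2, 3, 5, 6, 7, 8, 9}.
Column 1 already contains {1, 2, 3, 6, 7}.
Its 3×3 block (box 7) already contains {1, 2, 3, 7, 8, 9}.
The only value from 1–9 not eliminated is 4, so r8c1 = 4.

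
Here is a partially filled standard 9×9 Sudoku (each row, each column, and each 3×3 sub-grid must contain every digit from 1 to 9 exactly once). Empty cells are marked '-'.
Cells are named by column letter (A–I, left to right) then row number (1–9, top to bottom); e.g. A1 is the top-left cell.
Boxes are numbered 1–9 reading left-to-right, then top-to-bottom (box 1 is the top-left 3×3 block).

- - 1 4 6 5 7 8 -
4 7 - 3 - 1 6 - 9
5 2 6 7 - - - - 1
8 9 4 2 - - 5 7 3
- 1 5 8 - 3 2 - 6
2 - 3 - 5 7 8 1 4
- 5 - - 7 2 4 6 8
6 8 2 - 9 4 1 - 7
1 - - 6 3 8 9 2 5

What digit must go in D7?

Row 7 already contains {2, 4, 5, 6, 7, 8}.
Column D already contains {2, 3, 4, 6, 7, 8}.
Its 3×3 block (box 8) already contains {2, 3, 4, 6, 7, 8, 9}.
The only value from 1–9 not eliminated is 1, so D7 = 1.

1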